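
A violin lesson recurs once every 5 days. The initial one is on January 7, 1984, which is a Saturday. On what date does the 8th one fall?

February 11, 1984

The 8th occurrence is 7 intervals after the first: 7 × 5 = 35 days after January 7, 1984.
January has 31 days — 24 days to the end of January leaves 11.
11 days into February → February 11, 1984.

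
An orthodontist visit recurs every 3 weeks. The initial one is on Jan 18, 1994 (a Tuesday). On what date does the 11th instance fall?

Aug 16, 1994

The 11th occurrence is 10 intervals after the first: 10 × 21 = 210 days after Jan 18, 1994.
Jan has 31 days — 13 days to the end of Jan leaves 197.
Feb has 28 days (169 left).
Mar has 31 days (138 left).
Apr has 30 days (108 left).
May has 31 days (77 left).
Jun has 30 days (47 left).
Jul has 31 days (16 left).
16 days into Aug → Aug 16, 1994.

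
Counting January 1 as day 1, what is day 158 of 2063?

Jun 7, 2063

Jan has 31 days (158 − 31 = 127 remain).
Feb has 28 days (127 − 28 = 99 remain).
Mar has 31 days (99 − 31 = 68 remain).
Apr has 30 days (68 − 30 = 38 remain).
May has 31 days (38 − 31 = 7 remain).
7 into Jun → Jun 7.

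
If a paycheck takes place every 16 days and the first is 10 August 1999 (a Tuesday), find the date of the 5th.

13 October 1999

The 5th occurrence is 4 intervals after the first: 4 × 16 = 64 days after 10 August 1999.
August has 31 days — 21 days to the end of August leaves 43.
September has 30 days (13 left).
13 days into October → 13 October 1999.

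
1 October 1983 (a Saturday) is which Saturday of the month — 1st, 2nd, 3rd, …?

Day 1 falls in week ⌈1/7⌉ of the month.
Days 1–7 hold the 1st Saturday, 8–14 the 2nd, 15–21 the 3rd, 22–28 the 4th, 29–31 the 5th.
1 is in the range for the 1st.

1st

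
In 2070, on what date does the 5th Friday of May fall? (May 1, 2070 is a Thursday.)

May 2070 begins on a Thursday, so the first Friday is May 2 (1 day later).
The 5th Friday is 4 weeks later: 2 + 28 = 30.

May 30, 2070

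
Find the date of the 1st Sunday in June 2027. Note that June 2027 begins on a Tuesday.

6 June 2027

June 2027 begins on a Tuesday, so the first Sunday is June 6 (5 days later).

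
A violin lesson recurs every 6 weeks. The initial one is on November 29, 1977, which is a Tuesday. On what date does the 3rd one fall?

The 3rd occurrence is 2 intervals after the first: 2 × 42 = 84 days after November 29, 1977.
November has 30 days — 1 day to the end of November leaves 83.
December has 31 days (52 left).
January has 31 days (21 left).
21 days into February → February 21, 1978.

February 21, 1978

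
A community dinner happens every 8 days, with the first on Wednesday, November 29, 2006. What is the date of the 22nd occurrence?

May 16, 2007

The 22nd occurrence is 21 intervals after the first: 21 × 8 = 168 days after November 29, 2006.
November has 30 days — 1 day to the end of November leaves 167.
December has 31 days (136 left).
January has 31 days (105 left).
February has 28 days (77 left).
March has 31 days (46 left).
April has 30 days (16 left).
16 days into May → May 16, 2007.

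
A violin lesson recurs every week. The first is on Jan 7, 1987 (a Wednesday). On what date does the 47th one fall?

The 47th occurrence is 46 intervals after the first: 46 × 7 = 322 days after Jan 7, 1987.
Jan has 31 days — 24 days to the end of Jan leaves 298.
Feb has 28 days (270 left).
Mar has 31 days (239 left).
Apr has 30 days (209 left).
May has 31 days (178 left).
Jun has 30 days (148 left).
Jul has 31 days (117 left).
Aug has 31 days (86 left).
Sep has 30 days (56 left).
Oct has 31 days (25 left).
25 days into Nov → Nov 25, 1987.

Nov 25, 1987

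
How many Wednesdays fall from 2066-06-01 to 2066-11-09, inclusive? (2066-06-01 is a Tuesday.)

2066-06-01 is a Tuesday; the first Wednesday on or after it is 2066-06-02 (1 day later).
From 2066-06-02 to 2066-11-09: 28 + 31 + 31 + 30 + 31 + 9 = 160 days (rest of June, July, August, September, October, November).
160 ÷ 7 = 22 full weeks with remainder 6, so 22 more Wednesdays after the first → 23.

23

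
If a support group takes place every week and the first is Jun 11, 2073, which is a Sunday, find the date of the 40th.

The 40th occurrence is 39 intervals after the first: 39 × 7 = 273 days after Jun 11, 2073.
Jun has 30 days — 19 days to the end of Jun leaves 254.
Jul has 31 days (223 left).
Aug has 31 days (192 left).
Sep has 30 days (162 left).
Oct has 31 days (131 left).
Nov has 30 days (101 left).
Dec has 31 days (70 left).
Jan has 31 days (39 left).
Feb has 28 days (11 left).
11 days into Mar → Mar 11, 2074.

Mar 11, 2074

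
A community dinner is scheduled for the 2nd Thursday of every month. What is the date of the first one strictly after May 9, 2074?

May 2074 starts on a Tuesday; its first Thursday is the 3rd, so the 2nd Thursday is the 10th — May 10, 2074.
May 10, 2074 is after May 9, 2074, so that is the next one.

May 10, 2074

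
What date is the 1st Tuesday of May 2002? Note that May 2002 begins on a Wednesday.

7 May 2002

May 2002 begins on a Wednesday, so the first Tuesday is May 7 (6 days later).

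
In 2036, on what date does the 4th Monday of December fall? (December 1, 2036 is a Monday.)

December 2036 begins on a Monday, so the first Monday is December 1.
The 4th Monday is 3 weeks later: 1 + 21 = 22.

22 December 2036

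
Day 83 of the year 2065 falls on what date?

January has 31 days (83 − 31 = 52 remain).
February has 28 days (52 − 28 = 24 remain).
24 into March → March 24.

March 24, 2065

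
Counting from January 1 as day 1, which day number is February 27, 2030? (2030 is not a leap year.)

Days in months before February: 31 = 31.
Plus 27 days into February → day 58.

58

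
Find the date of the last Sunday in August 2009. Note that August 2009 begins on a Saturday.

30 August 2009

August 2009 begins on a Saturday, so the first Sunday is August 2 (1 day later).
August 2009 has 31 days. Adding weeks: 2, 9, 16, 23, 30 — the last one ≤ 31 is the 30th.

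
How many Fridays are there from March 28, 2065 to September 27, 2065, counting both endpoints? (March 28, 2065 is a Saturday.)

March 28, 2065 is a Saturday; the first Friday on or after it is April 3, 2065 (6 days later).
From April 3, 2065 to September 27, 2065: 27 + 31 + 30 + 31 + 31 + 27 = 177 days (rest of April, May, June, July, August, September).
177 ÷ 7 = 25 full weeks with remainder 2, so 25 more Fridays after the first → 26.

26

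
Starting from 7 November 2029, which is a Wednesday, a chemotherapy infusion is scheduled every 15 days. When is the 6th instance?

The 6th occurrence is 5 intervals after the first: 5 × 15 = 75 days after 7 November 2029.
November has 30 days — 23 days to the end of November leaves 52.
December has 31 days (21 left).
21 days into January → 21 January 2030.

21 January 2030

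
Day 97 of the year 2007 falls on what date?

7 April 2007

January has 31 days (97 − 31 = 66 remain).
February has 28 days (66 − 28 = 38 remain).
March has 31 days (38 − 31 = 7 remain).
7 into April → April 7.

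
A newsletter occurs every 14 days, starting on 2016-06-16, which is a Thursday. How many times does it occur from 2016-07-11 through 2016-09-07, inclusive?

4

Occurrences land 14·i days after 2016-06-16 for i = 0, 1, 2, …
2016-07-11 is 25 days after the start; 25 ÷ 14 = 1 remainder 11; since the remainder is 11, round up to i = 2. First occurrence in the window: #3 on 2016-07-14 (2×14 = 28 days in).
2016-09-07 is 83 days after the start; 83 ÷ 14 = 5 remainder 13. Last occurrence in the window: #6 on 2016-08-25.
Occurrences #3 through #6: 4 in total.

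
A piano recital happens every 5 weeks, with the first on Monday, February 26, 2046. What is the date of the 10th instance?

January 7, 2047

The 10th occurrence is 9 intervals after the first: 9 × 35 = 315 days after February 26, 2046.
February has 28 days — 2 days to the end of February leaves 313.
March has 31 days (282 left).
April has 30 days (252 left).
May has 31 days (221 left).
June has 30 days (191 left).
July has 31 days (160 left).
August has 31 days (129 left).
September has 30 days (99 left).
October has 31 days (68 left).
November has 30 days (38 left).
December has 31 days (7 left).
7 days into January → January 7, 2047.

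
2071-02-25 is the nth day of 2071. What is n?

56

Days in months before February: 31 = 31.
Plus 25 days into February → day 56.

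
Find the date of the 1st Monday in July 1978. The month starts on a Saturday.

July 3, 1978

July 1978 begins on a Saturday, so the first Monday is July 3 (2 days later).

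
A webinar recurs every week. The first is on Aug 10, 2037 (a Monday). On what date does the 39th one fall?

The 39th occurrence is 38 intervals after the first: 38 × 7 = 266 days after Aug 10, 2037.
Aug has 31 days — 21 days to the end of Aug leaves 245.
Sep has 30 days (215 left).
Oct has 31 days (184 left).
Nov has 30 days (154 left).
Dec has 31 days (123 left).
Jan has 31 days (92 left).
Feb has 28 days (64 left).
Mar has 31 days (33 left).
Apr has 30 days (3 left).
3 days into May → May 3, 2038.

May 3, 2038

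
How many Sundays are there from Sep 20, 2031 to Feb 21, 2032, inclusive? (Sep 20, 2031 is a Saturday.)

22

Sep 20, 2031 is a Saturday; the first Sunday on or after it is Sep 21, 2031 (1 day later).
From Sep 21, 2031 to Feb 21, 2032: 9 + 31 + 30 + 31 + 31 + 21 = 153 days (rest of Sep, Oct, Nov, Dec, Jan, Feb).
153 ÷ 7 = 21 full weeks with remainder 6, so 21 more Sundays after the first → 22.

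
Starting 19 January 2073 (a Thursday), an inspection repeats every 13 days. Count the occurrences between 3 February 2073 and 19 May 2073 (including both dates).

8

Occurrences land 13·i days after 19 January 2073 for i = 0, 1, 2, …
3 February 2073 is 15 days after the start; 15 ÷ 13 = 1 remainder 2; since the remainder is 2, round up to i = 2. First occurrence in the window: #3 on 14 February 2073 (2×13 = 26 days in).
19 May 2073 is 120 days after the start; 120 ÷ 13 = 9 remainder 3. Last occurrence in the window: #10 on 16 May 2073.
Occurrences #3 through #10: 8 in total.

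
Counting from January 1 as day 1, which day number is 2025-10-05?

Days in months before October: 31 + 28 + 31 + 30 + 31 + 30 + 31 + 31 + 30 = 273.
Plus 5 days into October → day 278.

278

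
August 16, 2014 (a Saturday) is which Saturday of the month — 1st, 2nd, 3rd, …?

Day 16 falls in week ⌈16/7⌉ of the month.
Days 1–7 hold the 1st Saturday, 8–14 the 2nd, 15–21 the 3rd, 22–28 the 4th, 29–31 the 5th.
16 is in the range for the 3rd.

3rd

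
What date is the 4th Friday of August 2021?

2021-08-27

August 2021 begins on a Sunday, so the first Friday is August 6 (5 days later).
The 4th Friday is 3 weeks later: 6 + 21 = 27.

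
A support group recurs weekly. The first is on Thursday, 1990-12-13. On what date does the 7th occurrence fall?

The 7th occurrence is 6 intervals after the first: 6 × 7 = 42 days after 1990-12-13.
December has 31 days — 18 days to the end of December leaves 24.
24 days into January → 1991-01-24.

1991-01-24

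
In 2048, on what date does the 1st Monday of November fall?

The first Monday of November 2048 is November 2.

November 2, 2048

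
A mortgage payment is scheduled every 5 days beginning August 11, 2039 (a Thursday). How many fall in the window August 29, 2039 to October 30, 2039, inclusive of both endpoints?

Occurrences land 5·i days after August 11, 2039 for i = 0, 1, 2, …
August 29, 2039 is 18 days after the start; 18 ÷ 5 = 3 remainder 3; since the remainder is 3, round up to i = 4. First occurrence in the window: #5 on August 31, 2039 (4×5 = 20 days in).
October 30, 2039 is 80 days after the start; 80 ÷ 5 = 16 remainder 0. Last occurrence in the window: #17 on October 30, 2039.
Occurrences #5 through #17: 13 in total.

13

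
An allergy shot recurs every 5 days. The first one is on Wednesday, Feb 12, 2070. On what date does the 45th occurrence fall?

Sep 20, 2070

The 45th occurrence is 44 intervals after the first: 44 × 5 = 220 days after Feb 12, 2070.
Feb has 28 days — 16 days to the end of Feb leaves 204.
Mar has 31 days (173 left).
Apr has 30 days (143 left).
May has 31 days (112 left).
Jun has 30 days (82 left).
Jul has 31 days (51 left).
Aug has 31 days (20 left).
20 days into Sep → Sep 20, 2070.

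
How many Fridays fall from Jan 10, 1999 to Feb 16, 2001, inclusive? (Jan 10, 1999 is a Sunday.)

Jan 10, 1999 is a Sunday; the first Friday on or after it is Jan 15, 1999 (5 days later).
From Jan 15, 1999 to Feb 16, 2001: 350 + 366 + 47 = 763 days (rest of 1999, 2000, to Feb 16, 2001 in 2001).
763 ÷ 7 = 109 full weeks with remainder 0, so 109 more Fridays after the first → 110.

110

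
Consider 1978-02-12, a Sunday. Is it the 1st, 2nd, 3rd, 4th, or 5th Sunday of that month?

2nd

Day 12 falls in week ⌈12/7⌉ of the month.
Days 1–7 hold the 1st Sunday, 8–14 the 2nd, 15–21 the 3rd, 22–28 the 4th, 29–31 the 5th.
12 is in the range for the 2nd.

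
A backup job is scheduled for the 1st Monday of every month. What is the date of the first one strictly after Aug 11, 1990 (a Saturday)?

Sep 3, 1990

Aug 1990 starts on a Wednesday, so its 1st Monday is Aug 6, 1990 (5 days in).
That is not after Aug 11, 1990, so look at Sep 1990.
Sep 1990 starts on a Saturday, so its 1st Monday is Sep 3, 1990 (2 days in).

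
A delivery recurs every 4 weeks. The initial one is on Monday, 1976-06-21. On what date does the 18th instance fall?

1977-10-10

The 18th occurrence is 17 intervals after the first: 17 × 28 = 476 days after 1976-06-21.
June has 30 days — 9 days to the end of June leaves 467.
From end of June to end of 1976 is 184 days (283 left).
January has 31 days (252 left).
February has 28 days (224 left).
March has 31 days (193 left).
April has 30 days (163 left).
May has 31 days (132 left).
June has 30 days (102 left).
July has 31 days (71 left).
August has 31 days (40 left).
September has 30 days (10 left).
10 days into October → 1977-10-10.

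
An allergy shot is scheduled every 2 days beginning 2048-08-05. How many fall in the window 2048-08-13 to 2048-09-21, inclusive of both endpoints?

20

Occurrences land 2·i days after 2048-08-05 for i = 0, 1, 2, …
2048-08-13 is 8 days after the start; 8 ÷ 2 = 4 remainder 0. First occurrence in the window: #5 on 2048-08-13 (4×2 = 8 days in).
2048-09-21 is 47 days after the start; 47 ÷ 2 = 23 remainder 1. Last occurrence in the window: #24 on 2048-09-20.
Occurrences #5 through #24: 20 in total.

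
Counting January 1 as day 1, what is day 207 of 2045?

2045-07-26

January has 31 days (207 − 31 = 176 remain).
February has 28 days (176 − 28 = 148 remain).
March has 31 days (148 − 31 = 117 remain).
April has 30 days (117 − 30 = 87 remain).
May has 31 days (87 − 31 = 56 remain).
June has 30 days (56 − 30 = 26 remain).
26 into July → July 26.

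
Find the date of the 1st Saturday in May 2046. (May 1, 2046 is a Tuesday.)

May 2046 begins on a Tuesday, so the first Saturday is May 5 (4 days later).

May 5, 2046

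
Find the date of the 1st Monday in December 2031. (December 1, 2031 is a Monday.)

December 2031 begins on a Monday, so the first Monday is December 1.

1 December 2031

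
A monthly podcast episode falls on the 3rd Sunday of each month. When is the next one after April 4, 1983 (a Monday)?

April 17, 1983

April 1983 starts on a Friday; its first Sunday is the 3rd, so the 3rd Sunday is the 17th — April 17, 1983.
April 17, 1983 is after April 4, 1983, so that is the next one.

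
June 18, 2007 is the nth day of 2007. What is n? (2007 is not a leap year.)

Days in months before June: 31 + 28 + 31 + 30 + 31 = 151.
Plus 18 days into June → day 169.

169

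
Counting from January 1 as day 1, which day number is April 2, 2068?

93

Days in months before April: 31 + 29 + 31 = 91.
Plus 2 days into April → day 93.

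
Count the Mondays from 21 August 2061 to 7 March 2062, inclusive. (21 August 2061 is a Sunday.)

29

21 August 2061 is a Sunday; the first Monday on or after it is 22 August 2061 (1 day later).
From 22 August 2061 to 7 March 2062: 9 + 30 + 31 + 30 + 31 + 31 + 28 + 7 = 197 days (rest of August, September, October, November, December, January, February, March).
197 ÷ 7 = 28 full weeks with remainder 1, so 28 more Mondays after the first → 29.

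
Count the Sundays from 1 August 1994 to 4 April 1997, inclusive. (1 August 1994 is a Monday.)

1 August 1994 is a Monday; the first Sunday on or after it is 7 August 1994 (6 days later).
From 7 August 1994 to 4 April 1997: 146 + 365 + 366 + 94 = 971 days (rest of 1994, 1995, 1996, to 4 April 1997 in 1997).
971 ÷ 7 = 138 full weeks with remainder 5, so 138 more Sundays after the first → 139.

139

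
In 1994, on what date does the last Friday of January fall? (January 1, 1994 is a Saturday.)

January 28, 1994

January 1994 begins on a Saturday, so the first Friday is January 7 (6 days later).
January 1994 has 31 days. Adding weeks: 7, 14, 21, 28 — the last one ≤ 31 is the 28th.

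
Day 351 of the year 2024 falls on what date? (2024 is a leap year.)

January has 31 days (351 − 31 = 320 remain).
February has 29 days (320 − 29 = 291 remain).
March has 31 days (291 − 31 = 260 remain).
April has 30 days (260 − 30 = 230 remain).
May has 31 days (230 − 31 = 199 remain).
June has 30 days (199 − 30 = 169 remain).
July has 31 days (169 − 31 = 138 remain).
August has 31 days (138 − 31 = 107 remain).
September has 30 days (107 − 30 = 77 remain).
October has 31 days (77 − 31 = 46 remain).
November has 30 days (46 − 30 = 16 remain).
16 into December → December 16.

December 16, 2024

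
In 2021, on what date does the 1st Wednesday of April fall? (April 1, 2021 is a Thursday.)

7 April 2021

April 2021 begins on a Thursday, so the first Wednesday is April 7 (6 days later).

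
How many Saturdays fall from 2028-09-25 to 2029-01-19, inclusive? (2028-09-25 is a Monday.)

2028-09-25 is a Monday; the first Saturday on or after it is 2028-09-30 (5 days later).
From 2028-09-30 to 2029-01-19: 0 + 31 + 30 + 31 + 19 = 111 days (rest of September, October, November, December, January).
111 ÷ 7 = 15 full weeks with remainder 6, so 15 more Saturdays after the first → 16.

16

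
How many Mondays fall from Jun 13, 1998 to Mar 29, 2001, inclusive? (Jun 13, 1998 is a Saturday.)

146

Jun 13, 1998 is a Saturday; the first Monday on or after it is Jun 15, 1998 (2 days later).
From Jun 15, 1998 to Mar 29, 2001: 199 + 365 + 366 + 88 = 1018 days (rest of 1998, 1999, 2000, to Mar 29, 2001 in 2001).
1018 ÷ 7 = 145 full weeks with remainder 3, so 145 more Mondays after the first → 146.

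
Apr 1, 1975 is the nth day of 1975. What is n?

91

Days in months before Apr: 31 + 28 + 31 = 90.
Plus 1 day into Apr → day 91.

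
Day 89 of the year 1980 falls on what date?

January has 31 days (89 − 31 = 58 remain).
February has 29 days (58 − 29 = 29 remain).
29 into March → March 29.

March 29, 1980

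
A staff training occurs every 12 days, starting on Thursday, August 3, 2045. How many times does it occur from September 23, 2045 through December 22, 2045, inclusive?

Occurrences land 12·i days after August 3, 2045 for i = 0, 1, 2, …
September 23, 2045 is 51 days after the start; 51 ÷ 12 = 4 remainder 3; since the remainder is 3, round up to i = 5. First occurrence in the window: #6 on October 2, 2045 (5×12 = 60 days in).
December 22, 2045 is 141 days after the start; 141 ÷ 12 = 11 remainder 9. Last occurrence in the window: #12 on December 13, 2045.
Occurrences #6 through #12: 7 in total.

7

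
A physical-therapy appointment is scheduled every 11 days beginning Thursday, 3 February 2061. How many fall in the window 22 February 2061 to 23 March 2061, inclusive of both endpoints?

Occurrences land 11·i days after 3 February 2061 for i = 0, 1, 2, …
22 February 2061 is 19 days after the start; 19 ÷ 11 = 1 remainder 8; since the remainder is 8, round up to i = 2. First occurrence in the window: #3 on 25 February 2061 (2×11 = 22 days in).
23 March 2061 is 48 days after the start; 48 ÷ 11 = 4 remainder 4. Last occurrence in the window: #5 on 19 March 2061.
Occurrences #3 through #5: 3 in total.

3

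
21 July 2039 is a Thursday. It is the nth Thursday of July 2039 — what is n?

3rd

Day 21 falls in week ⌈21/7⌉ of the month.
Days 1–7 hold the 1st Thursday, 8–14 the 2nd, 15–21 the 3rd, 22–28 the 4th, 29–31 the 5th.
21 is in the range for the 3rd.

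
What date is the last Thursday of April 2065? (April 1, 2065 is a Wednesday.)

30 April 2065

April 2065 begins on a Wednesday, so the first Thursday is April 2 (1 day later).
April 2065 has 30 days. Adding weeks: 2, 9, 16, 23, 30 — the last one ≤ 30 is the 30th.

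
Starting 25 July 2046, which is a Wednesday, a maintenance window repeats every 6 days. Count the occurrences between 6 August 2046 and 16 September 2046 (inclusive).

Occurrences land 6·i days after 25 July 2046 for i = 0, 1, 2, …
6 August 2046 is 12 days after the start; 12 ÷ 6 = 2 remainder 0. First occurrence in the window: #3 on 6 August 2046 (2×6 = 12 days in).
16 September 2046 is 53 days after the start; 53 ÷ 6 = 8 remainder 5. Last occurrence in the window: #9 on 11 September 2046.
Occurrences #3 through #9: 7 in total.

7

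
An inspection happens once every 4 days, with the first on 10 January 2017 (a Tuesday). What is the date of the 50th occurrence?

The 50th occurrence is 49 intervals after the first: 49 × 4 = 196 days after 10 January 2017.
January has 31 days — 21 days to the end of January leaves 175.
February has 28 days (147 left).
March has 31 days (116 left).
April has 30 days (86 left).
May has 31 days (55 left).
June has 30 days (25 left).
25 days into July → 25 July 2017.

25 July 2017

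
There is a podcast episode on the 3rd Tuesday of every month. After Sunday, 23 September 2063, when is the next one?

September 2063 starts on a Saturday; its first Tuesday is the 4th, so the 3rd Tuesday is the 18th — 18 September 2063.
That is not after 23 September 2063, so look at October 2063.
October 2063 starts on a Monday; its first Tuesday is the 2nd, so the 3rd Tuesday is the 16th — 16 October 2063.

16 October 2063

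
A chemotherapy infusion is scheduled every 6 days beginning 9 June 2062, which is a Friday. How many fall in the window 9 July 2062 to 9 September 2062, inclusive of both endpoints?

11

Occurrences land 6·i days after 9 June 2062 for i = 0, 1, 2, …
9 July 2062 is 30 days after the start; 30 ÷ 6 = 5 remainder 0. First occurrence in the window: #6 on 9 July 2062 (5×6 = 30 days in).
9 September 2062 is 92 days after the start; 92 ÷ 6 = 15 remainder 2. Last occurrence in the window: #16 on 7 September 2062.
Occurrences #6 through #16: 11 in total.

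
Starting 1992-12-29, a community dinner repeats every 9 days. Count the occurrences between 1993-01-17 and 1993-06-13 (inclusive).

Occurrences land 9·i days after 1992-12-29 for i = 0, 1, 2, …
1993-01-17 is 19 days after the start; 19 ÷ 9 = 2 remainder 1; since the remainder is 1, round up to i = 3. First occurrence in the window: #4 on 1993-01-25 (3×9 = 27 days in).
1993-06-13 is 166 days after the start; 166 ÷ 9 = 18 remainder 4. Last occurrence in the window: #19 on 1993-06-09.
Occurrences #4 through #19: 16 in total.

16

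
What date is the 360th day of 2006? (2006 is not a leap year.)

December 26, 2006

January has 31 days (360 − 31 = 329 remain).
February has 28 days (329 − 28 = 301 remain).
March has 31 days (301 − 31 = 270 remain).
April has 30 days (270 − 30 = 240 remain).
May has 31 days (240 − 31 = 209 remain).
June has 30 days (209 − 30 = 179 remain).
July has 31 days (179 − 31 = 148 remain).
August has 31 days (148 − 31 = 117 remain).
September has 30 days (117 − 30 = 87 remain).
October has 31 days (87 − 31 = 56 remain).
November has 30 days (56 − 30 = 26 remain).
26 into December → December 26.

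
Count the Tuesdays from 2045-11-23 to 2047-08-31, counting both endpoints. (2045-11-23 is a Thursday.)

2045-11-23 is a Thursday; the first Tuesday on or after it is 2045-11-28 (5 days later).
From 2045-11-28 to 2047-08-31: 33 + 365 + 243 = 641 days (rest of 2045, 2046, to 2047-08-31 in 2047).
641 ÷ 7 = 91 full weeks with remainder 4, so 91 more Tuesdays after the first → 92.

92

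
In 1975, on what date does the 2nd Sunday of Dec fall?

Dec 14, 1975

The first Sunday of Dec 1975 is Dec 7.
The 2nd Sunday is 1 weeks later: 7 + 7 = 14.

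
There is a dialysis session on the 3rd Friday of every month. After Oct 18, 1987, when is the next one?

Nov 20, 1987

Oct 1987 starts on a Thursday; its first Friday is the 2nd, so the 3rd Friday is the 16th — Oct 16, 1987.
That is not after Oct 18, 1987, so look at Nov 1987.
Nov 1987 starts on a Sunday; its first Friday is the 6th, so the 3rd Friday is the 20th — Nov 20, 1987.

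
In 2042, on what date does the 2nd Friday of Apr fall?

Apr 2042 begins on a Tuesday, so the first Friday is Apr 4 (3 days later).
The 2nd Friday is 1 weeks later: 4 + 7 = 11.

Apr 11, 2042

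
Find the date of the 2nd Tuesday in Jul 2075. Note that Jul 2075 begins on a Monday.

Jul 9, 2075

Jul 2075 begins on a Monday, so the first Tuesday is Jul 2 (1 day later).
The 2nd Tuesday is 1 weeks later: 2 + 7 = 9.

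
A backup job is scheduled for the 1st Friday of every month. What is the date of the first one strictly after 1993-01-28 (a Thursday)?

1993-02-05

January 1993 starts on a Friday, so its 1st Friday is 1993-01-01.
That is not after 1993-01-28, so look at February 1993.
February 1993 starts on a Monday, so its 1st Friday is 1993-02-05 (4 days in).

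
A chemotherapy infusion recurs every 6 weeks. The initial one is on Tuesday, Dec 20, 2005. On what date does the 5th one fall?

The 5th occurrence is 4 intervals after the first: 4 × 42 = 168 days after Dec 20, 2005.
Dec has 31 days — 11 days to the end of Dec leaves 157.
Jan has 31 days (126 left).
Feb has 28 days (98 left).
Mar has 31 days (67 left).
Apr has 30 days (37 left).
May has 31 days (6 left).
6 days into Jun → Jun 6, 2006.

Jun 6, 2006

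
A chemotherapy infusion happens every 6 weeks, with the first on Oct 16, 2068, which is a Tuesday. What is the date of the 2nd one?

The 2nd occurrence is 1 interval after the first: 1 × 42 = 42 days after Oct 16, 2068.
Oct has 31 days — 15 days to the end of Oct leaves 27.
27 days into Nov → Nov 27, 2068.

Nov 27, 2068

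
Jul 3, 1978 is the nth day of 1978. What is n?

Days in months before Jul: 31 + 28 + 31 + 30 + 31 + 30 = 181.
Plus 3 days into Jul → day 184.

184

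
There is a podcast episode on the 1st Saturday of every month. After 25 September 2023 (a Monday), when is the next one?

September 2023 starts on a Friday, so its 1st Saturday is 2 September 2023 (1 day in).
That is not after 25 September 2023, so look at October 2023.
October 2023 starts on a Sunday, so its 1st Saturday is 7 October 2023 (6 days in).

7 October 2023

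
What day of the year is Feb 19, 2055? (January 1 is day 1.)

Days in months before Feb: 31 = 31.
Plus 19 days into Feb → day 50.

50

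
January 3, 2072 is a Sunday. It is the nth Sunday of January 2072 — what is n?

1st

Day 3 falls in week ⌈3/7⌉ of the month.
Days 1–7 hold the 1st Sunday, 8–14 the 2nd, 15–21 the 3rd, 22–28 the 4th, 29–31 the 5th.
3 is in the range for the 1st.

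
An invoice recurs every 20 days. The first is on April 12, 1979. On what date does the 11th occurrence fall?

October 29, 1979

The 11th occurrence is 10 intervals after the first: 10 × 20 = 200 days after April 12, 1979.
April has 30 days — 18 days to the end of April leaves 182.
May has 31 days (151 left).
June has 30 days (121 left).
July has 31 days (90 left).
August has 31 days (59 left).
September has 30 days (29 left).
29 days into October → October 29, 1979.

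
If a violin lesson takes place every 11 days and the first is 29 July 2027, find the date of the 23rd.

27 March 2028

The 23rd occurrence is 22 intervals after the first: 22 × 11 = 242 days after 29 July 2027.
July has 31 days — 2 days to the end of July leaves 240.
August has 31 days (209 left).
September has 30 days (179 left).
October has 31 days (148 left).
November has 30 days (118 left).
December has 31 days (87 left).
January has 31 days (56 left).
February has 29 days (27 left).
27 days into March → 27 March 2028.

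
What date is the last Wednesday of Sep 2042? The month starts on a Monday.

Sep 24, 2042

Sep 2042 begins on a Monday, so the first Wednesday is Sep 3 (2 days later).
Sep 2042 has 30 days. Adding weeks: 3, 10, 17, 24 — the last one ≤ 30 is the 24th.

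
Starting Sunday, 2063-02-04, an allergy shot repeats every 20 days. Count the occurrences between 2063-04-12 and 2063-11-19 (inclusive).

11

Occurrences land 20·i days after 2063-02-04 for i = 0, 1, 2, …
2063-04-12 is 67 days after the start; 67 ÷ 20 = 3 remainder 7; since the remainder is 7, round up to i = 4. First occurrence in the window: #5 on 2063-04-25 (4×20 = 80 days in).
2063-11-19 is 288 days after the start; 288 ÷ 20 = 14 remainder 8. Last occurrence in the window: #15 on 2063-11-11.
Occurrences #5 through #15: 11 in total.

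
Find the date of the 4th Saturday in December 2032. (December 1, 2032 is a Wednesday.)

2032-12-25

December 2032 begins on a Wednesday, so the first Saturday is December 4 (3 days later).
The 4th Saturday is 3 weeks later: 4 + 21 = 25.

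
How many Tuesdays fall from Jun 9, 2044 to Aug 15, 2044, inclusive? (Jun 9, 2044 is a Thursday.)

9

Jun 9, 2044 is a Thursday; the first Tuesday on or after it is Jun 14, 2044 (5 days later).
From Jun 14, 2044 to Aug 15, 2044: 16 + 31 + 15 = 62 days (rest of Jun, Jul, Aug).
62 ÷ 7 = 8 full weeks with remainder 6, so 8 more Tuesdays after the first → 9.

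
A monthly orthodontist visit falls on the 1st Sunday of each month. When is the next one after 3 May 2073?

May 2073 starts on a Monday, so its 1st Sunday is 7 May 2073 (6 days in).
7 May 2073 is after 3 May 2073, so that is the next one.

7 May 2073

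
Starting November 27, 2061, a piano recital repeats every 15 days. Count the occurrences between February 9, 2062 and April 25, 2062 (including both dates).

Occurrences land 15·i days after November 27, 2061 for i = 0, 1, 2, …
February 9, 2062 is 74 days after the start; 74 ÷ 15 = 4 remainder 14; since the remainder is 14, round up to i = 5. First occurrence in the window: #6 on February 10, 2062 (5×15 = 75 days in).
April 25, 2062 is 149 days after the start; 149 ÷ 15 = 9 remainder 14. Last occurrence in the window: #10 on April 11, 2062.
Occurrences #6 through #10: 5 in total.

5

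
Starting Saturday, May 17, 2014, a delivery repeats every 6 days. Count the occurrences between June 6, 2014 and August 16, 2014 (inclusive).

12

Occurrences land 6·i days after May 17, 2014 for i = 0, 1, 2, …
June 6, 2014 is 20 days after the start; 20 ÷ 6 = 3 remainder 2; since the remainder is 2, round up to i = 4. First occurrence in the window: #5 on June 10, 2014 (4×6 = 24 days in).
August 16, 2014 is 91 days after the start; 91 ÷ 6 = 15 remainder 1. Last occurrence in the window: #16 on August 15, 2014.
Occurrences #5 through #16: 12 in total.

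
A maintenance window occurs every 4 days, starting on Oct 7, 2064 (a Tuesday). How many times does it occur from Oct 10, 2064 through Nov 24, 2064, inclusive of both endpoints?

12

Occurrences land 4·i days after Oct 7, 2064 for i = 0, 1, 2, …
Oct 10, 2064 is 3 days after the start; 3 ÷ 4 = 0 remainder 3; since the remainder is 3, round up to i = 1. First occurrence in the window: #2 on Oct 11, 2064 (1×4 = 4 days in).
Nov 24, 2064 is 48 days after the start; 48 ÷ 4 = 12 remainder 0. Last occurrence in the window: #13 on Nov 24, 2064.
Occurrences #2 through #13: 12 in total.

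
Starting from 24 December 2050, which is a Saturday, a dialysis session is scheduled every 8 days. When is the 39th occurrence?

The 39th occurrence is 38 intervals after the first: 38 × 8 = 304 days after 24 December 2050.
December has 31 days — 7 days to the end of December leaves 297.
January has 31 days (266 left).
February has 28 days (238 left).
March has 31 days (207 left).
April has 30 days (177 left).
May has 31 days (146 left).
June has 30 days (116 left).
July has 31 days (85 left).
August has 31 days (54 left).
September has 30 days (24 left).
24 days into October → 24 October 2051.

24 October 2051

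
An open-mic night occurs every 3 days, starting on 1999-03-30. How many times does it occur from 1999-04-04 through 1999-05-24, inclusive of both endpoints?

Occurrences land 3·i days after 1999-03-30 for i = 0, 1, 2, …
1999-04-04 is 5 days after the start; 5 ÷ 3 = 1 remainder 2; since the remainder is 2, round up to i = 2. First occurrence in the window: #3 on 1999-04-05 (2×3 = 6 days in).
1999-05-24 is 55 days after the start; 55 ÷ 3 = 18 remainder 1. Last occurrence in the window: #19 on 1999-05-23.
Occurrences #3 through #19: 17 in total.

17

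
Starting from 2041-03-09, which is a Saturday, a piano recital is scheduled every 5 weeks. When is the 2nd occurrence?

2041-04-13

The 2nd occurrence is 1 interval after the first: 1 × 35 = 35 days after 2041-03-09.
March has 31 days — 22 days to the end of March leaves 13.
13 days into April → 2041-04-13.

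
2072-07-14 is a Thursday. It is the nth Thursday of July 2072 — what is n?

2nd

Day 14 falls in week ⌈14/7⌉ of the month.
Days 1–7 hold the 1st Thursday, 8–14 the 2nd, 15–21 the 3rd, 22–28 the 4th, 29–31 the 5th.
14 is in the range for the 2nd.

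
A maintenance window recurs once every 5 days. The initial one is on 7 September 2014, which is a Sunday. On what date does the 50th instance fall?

The 50th occurrence is 49 intervals after the first: 49 × 5 = 245 days after 7 September 2014.
September has 30 days — 23 days to the end of September leaves 222.
October has 31 days (191 left).
November has 30 days (161 left).
December has 31 days (130 left).
January has 31 days (99 left).
February has 28 days (71 left).
March has 31 days (40 left).
April has 30 days (10 left).
10 days into May → 10 May 2015.

10 May 2015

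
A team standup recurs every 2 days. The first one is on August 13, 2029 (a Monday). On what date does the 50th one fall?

The 50th occurrence is 49 intervals after the first: 49 × 2 = 98 days after August 13, 2029.
August has 31 days — 18 days to the end of August leaves 80.
September has 30 days (50 left).
October has 31 days (19 left).
19 days into November → November 19, 2029.

November 19, 2029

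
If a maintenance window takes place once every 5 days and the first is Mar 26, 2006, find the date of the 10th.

The 10th occurrence is 9 intervals after the first: 9 × 5 = 45 days after Mar 26, 2006.
Mar has 31 days — 5 days to the end of Mar leaves 40.
Apr has 30 days (10 left).
10 days into May → May 10, 2006.

May 10, 2006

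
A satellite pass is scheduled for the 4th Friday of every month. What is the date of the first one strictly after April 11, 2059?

April 25, 2059

April 2059 starts on a Tuesday; its first Friday is the 4th, so the 4th Friday is the 25th — April 25, 2059.
April 25, 2059 is after April 11, 2059, so that is the next one.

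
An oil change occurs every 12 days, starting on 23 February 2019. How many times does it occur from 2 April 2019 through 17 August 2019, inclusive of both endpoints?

11

Occurrences land 12·i days after 23 February 2019 for i = 0, 1, 2, …
2 April 2019 is 38 days after the start; 38 ÷ 12 = 3 remainder 2; since the remainder is 2, round up to i = 4. First occurrence in the window: #5 on 12 April 2019 (4×12 = 48 days in).
17 August 2019 is 175 days after the start; 175 ÷ 12 = 14 remainder 7. Last occurrence in the window: #15 on 10 August 2019.
Occurrences #5 through #15: 11 in total.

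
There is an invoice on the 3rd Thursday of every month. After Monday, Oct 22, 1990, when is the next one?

Oct 1990 starts on a Monday; its first Thursday is the 4th, so the 3rd Thursday is the 18th — Oct 18, 1990.
That is not after Oct 22, 1990, so look at Nov 1990.
Nov 1990 starts on a Thursday; its first Thursday is the 1st, so the 3rd Thursday is the 15th — Nov 15, 1990.

Nov 15, 1990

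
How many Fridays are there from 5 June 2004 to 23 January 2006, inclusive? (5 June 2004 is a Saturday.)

85

5 June 2004 is a Saturday; the first Friday on or after it is 11 June 2004 (6 days later).
From 11 June 2004 to 23 January 2006: 203 + 365 + 23 = 591 days (rest of 2004, 2005, to 23 January 2006 in 2006).
591 ÷ 7 = 84 full weeks with remainder 3, so 84 more Fridays after the first → 85.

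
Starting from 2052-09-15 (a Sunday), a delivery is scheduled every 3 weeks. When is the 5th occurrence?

2052-12-08

The 5th occurrence is 4 intervals after the first: 4 × 21 = 84 days after 2052-09-15.
September has 30 days — 15 days to the end of September leaves 69.
October has 31 days (38 left).
November has 30 days (8 left).
8 days into December → 2052-12-08.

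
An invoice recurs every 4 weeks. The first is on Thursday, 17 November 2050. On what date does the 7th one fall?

4 May 2051

The 7th occurrence is 6 intervals after the first: 6 × 28 = 168 days after 17 November 2050.
November has 30 days — 13 days to the end of November leaves 155.
December has 31 days (124 left).
January has 31 days (93 left).
February has 28 days (65 left).
March has 31 days (34 left).
April has 30 days (4 left).
4 days into May → 4 May 2051.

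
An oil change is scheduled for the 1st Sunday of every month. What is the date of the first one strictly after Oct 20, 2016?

Oct 2016 starts on a Saturday, so its 1st Sunday is Oct 2, 2016 (1 day in).
That is not after Oct 20, 2016, so look at Nov 2016.
Nov 2016 starts on a Tuesday, so its 1st Sunday is Nov 6, 2016 (5 days in).

Nov 6, 2016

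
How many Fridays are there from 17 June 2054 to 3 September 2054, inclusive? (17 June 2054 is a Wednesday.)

11

17 June 2054 is a Wednesday; the first Friday on or after it is 19 June 2054 (2 days later).
From 19 June 2054 to 3 September 2054: 11 + 31 + 31 + 3 = 76 days (rest of June, July, August, September).
76 ÷ 7 = 10 full weeks with remainder 6, so 10 more Fridays after the first → 11.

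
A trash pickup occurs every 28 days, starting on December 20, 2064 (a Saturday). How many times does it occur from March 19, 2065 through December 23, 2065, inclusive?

10

Occurrences land 28·i days after December 20, 2064 for i = 0, 1, 2, …
March 19, 2065 is 89 days after the start; 89 ÷ 28 = 3 remainder 5; since the remainder is 5, round up to i = 4. First occurrence in the window: #5 on April 11, 2065 (4×28 = 112 days in).
December 23, 2065 is 368 days after the start; 368 ÷ 28 = 13 remainder 4. Last occurrence in the window: #14 on December 19, 2065.
Occurrences #5 through #14: 10 in total.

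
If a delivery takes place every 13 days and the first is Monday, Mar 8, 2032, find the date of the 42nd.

The 42nd occurrence is 41 intervals after the first: 41 × 13 = 533 days after Mar 8, 2032.
Mar has 31 days — 23 days to the end of Mar leaves 510.
From end of Mar to end of 2032 is 275 days (235 left).
Jan has 31 days (204 left).
Feb has 28 days (176 left).
Mar has 31 days (145 left).
Apr has 30 days (115 left).
May has 31 days (84 left).
Jun has 30 days (54 left).
Jul has 31 days (23 left).
23 days into Aug → Aug 23, 2033.

Aug 23, 2033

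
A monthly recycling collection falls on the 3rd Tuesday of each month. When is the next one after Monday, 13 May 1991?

May 1991 starts on a Wednesday; its first Tuesday is the 7th, so the 3rd Tuesday is the 21st — 21 May 1991.
21 May 1991 is after 13 May 1991, so that is the next one.

21 May 1991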